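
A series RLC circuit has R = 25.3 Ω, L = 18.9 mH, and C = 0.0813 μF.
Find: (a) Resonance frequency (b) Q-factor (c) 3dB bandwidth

Step 1 — Resonance: ω₀ = 1/√(LC) = 1/√(0.0189·8.13e-08) = 2.551e+04 rad/s.
Step 2 — f₀ = ω₀/(2π) = 4060 Hz.
Step 3 — Series Q: Q = ω₀L/R = 2.551e+04·0.0189/25.3 = 19.06.
Step 4 — Bandwidth: Δω = ω₀/Q = 1339 rad/s; BW = Δω/(2π) = 213 Hz.

(a) f₀ = 4060 Hz  (b) Q = 19.06  (c) BW = 213 Hz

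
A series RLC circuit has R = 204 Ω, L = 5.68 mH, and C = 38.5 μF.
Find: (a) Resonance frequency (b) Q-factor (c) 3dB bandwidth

Step 1 — Resonance: ω₀ = 1/√(LC) = 1/√(0.00568·3.85e-05) = 2138 rad/s.
Step 2 — f₀ = ω₀/(2π) = 340.3 Hz.
Step 3 — Series Q: Q = ω₀L/R = 2138·0.00568/204 = 0.05954.
Step 4 — Bandwidth: Δω = ω₀/Q = 3.592e+04 rad/s; BW = Δω/(2π) = 5716 Hz.

(a) f₀ = 340.3 Hz  (b) Q = 0.05954  (c) BW = 5716 Hz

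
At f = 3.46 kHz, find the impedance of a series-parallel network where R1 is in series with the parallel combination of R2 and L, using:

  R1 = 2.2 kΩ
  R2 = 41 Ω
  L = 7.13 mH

Step 1 — Angular frequency: ω = 2π·f = 2π·3460 = 2.174e+04 rad/s.
Step 2 — Component impedances:
  R1: Z = R = 2200 Ω
  R2: Z = R = 41 Ω
  L: Z = jωL = j·2.174e+04·0.00713 = 0 + j155 Ω
Step 3 — Parallel branch: R2 || L = 1/(1/R2 + 1/L) = 38.32 + j10.14 Ω.
Step 4 — Series with R1: Z_total = R1 + (R2 || L) = 2238 + j10.14 Ω = 2238∠0.3° Ω.

Z = 2238 + j10.14 Ω = 2238∠0.3° Ω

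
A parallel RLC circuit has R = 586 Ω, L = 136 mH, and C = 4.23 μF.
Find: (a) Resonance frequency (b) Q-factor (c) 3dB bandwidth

Step 1 — Resonance: ω₀ = 1/√(LC) = 1/√(0.136·4.23e-06) = 1318 rad/s.
Step 2 — f₀ = ω₀/(2π) = 209.8 Hz.
Step 3 — Parallel Q: Q = R/(ω₀L) = 586/(1318·0.136) = 3.268.
Step 4 — Bandwidth: Δω = ω₀/Q = 403.4 rad/s; BW = Δω/(2π) = 64.21 Hz.

(a) f₀ = 209.8 Hz  (b) Q = 3.268  (c) BW = 64.21 Hz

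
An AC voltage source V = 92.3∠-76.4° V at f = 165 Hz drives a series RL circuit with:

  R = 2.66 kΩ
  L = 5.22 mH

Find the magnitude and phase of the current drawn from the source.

Step 1 — Angular frequency: ω = 2π·f = 2π·165 = 1037 rad/s.
Step 2 — Component impedances:
  R: Z = R = 2660 Ω
  L: Z = jωL = j·1037·0.00522 = 0 + j5.412 Ω
Step 3 — Series combination: Z_total = R + L = 2660 + j5.412 Ω = 2660∠0.1° Ω.
Step 4 — Source phasor: V = 92.3∠-76.4° V = 21.7 - j89.71 V.
Step 5 — Ohm's law: I = V / Z_total = (21.7 - j89.71) / (2660 + j5.412) = 0.008091 - j0.03374 A.
Step 6 — Convert to polar: |I| = 0.0347 A, ∠I = -76.5°.

I = 0.0347∠-76.5° A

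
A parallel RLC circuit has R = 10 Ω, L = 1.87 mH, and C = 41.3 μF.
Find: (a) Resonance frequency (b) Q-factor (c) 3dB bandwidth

Step 1 — Resonance: ω₀ = 1/√(LC) = 1/√(0.00187·4.13e-05) = 3598 rad/s.
Step 2 — f₀ = ω₀/(2π) = 572.7 Hz.
Step 3 — Parallel Q: Q = R/(ω₀L) = 10/(3598·0.00187) = 1.486.
Step 4 — Bandwidth: Δω = ω₀/Q = 2421 rad/s; BW = Δω/(2π) = 385.4 Hz.

(a) f₀ = 572.7 Hz  (b) Q = 1.486  (c) BW = 385.4 Hz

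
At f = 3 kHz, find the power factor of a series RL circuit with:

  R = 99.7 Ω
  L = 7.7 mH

Step 1 — Angular frequency: ω = 2π·f = 2π·3000 = 1.885e+04 rad/s.
Step 2 — Component impedances:
  R: Z = R = 99.7 Ω
  L: Z = jωL = j·1.885e+04·0.0077 = 0 + j145.1 Ω
Step 3 — Series combination: Z_total = R + L = 99.7 + j145.1 Ω = 176.1∠55.5° Ω.
Step 4 — Power factor: PF = cos(φ) = Re(Z)/|Z| = 99.7/176.1 = 0.5662.
Step 5 — Type: Im(Z) = 145.1 ⇒ lagging (phase φ = 55.5°).

PF = 0.5662 (lagging, φ = 55.5°)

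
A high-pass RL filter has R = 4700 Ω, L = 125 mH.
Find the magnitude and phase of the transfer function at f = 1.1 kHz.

Step 1 — Angular frequency: ω = 2π·1100 = 6912 rad/s.
Step 2 — Transfer function: H(jω) = jωL/(R + jωL).
Step 3 — Numerator jωL = j·863.9; denominator R + jωL = 4700 + j863.9.
Step 4 — H = 0.03268 + j0.1778.
Step 5 — Magnitude: |H| = 0.1808 (-14.9 dB); phase: φ = 79.6°.

|H| = 0.1808 (-14.9 dB), φ = 79.6°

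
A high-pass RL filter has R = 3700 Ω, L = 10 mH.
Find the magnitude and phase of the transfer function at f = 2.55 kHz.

Step 1 — Angular frequency: ω = 2π·2550 = 1.602e+04 rad/s.
Step 2 — Transfer function: H(jω) = jωL/(R + jωL).
Step 3 — Numerator jωL = j·160.2; denominator R + jωL = 3700 + j160.2.
Step 4 — H = 0.001872 + j0.04322.
Step 5 — Magnitude: |H| = 0.04326 (-27.3 dB); phase: φ = 87.5°.

|H| = 0.04326 (-27.3 dB), φ = 87.5°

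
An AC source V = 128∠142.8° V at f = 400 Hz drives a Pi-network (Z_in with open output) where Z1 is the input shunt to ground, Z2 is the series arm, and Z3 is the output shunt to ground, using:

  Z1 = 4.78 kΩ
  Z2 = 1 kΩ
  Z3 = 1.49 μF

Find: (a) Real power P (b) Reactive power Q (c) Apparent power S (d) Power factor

Step 1 — Angular frequency: ω = 2π·f = 2π·400 = 2513 rad/s.
Step 2 — Component impedances:
  Z1: Z = R = 4780 Ω
  Z2: Z = R = 1000 Ω
  Z3: Z = 1/(jωC) = -j/(ω·C) = 0 - j267 Ω
Step 3 — With open output, the series arm Z2 and the output shunt Z3 appear in series to ground: Z2 + Z3 = 1000 - j267 Ω.
Step 4 — Parallel with input shunt Z1: Z_in = Z1 || (Z2 + Z3) = 835.4 - j182.2 Ω = 855.1∠-12.3° Ω.
Step 5 — Source phasor: V = 128∠142.8° V = -102 + j77.39 V.
Step 6 — Current: I = V / Z = -0.1358 + j0.06301 A = 0.1497∠155.1° A.
Step 7 — Complex power: S = V·I* = 18.72 - j4.084 VA.
Step 8 — Real power: P = Re(S) = 18.72 W.
Step 9 — Reactive power: Q = Im(S) = -4.084 VAR.
Step 10 — Apparent power: |S| = 19.16 VA.
Step 11 — Power factor: PF = P/|S| = 0.977 (leading).

(a) P = 18.72 W  (b) Q = -4.084 VAR  (c) S = 19.16 VA  (d) PF = 0.977 (leading)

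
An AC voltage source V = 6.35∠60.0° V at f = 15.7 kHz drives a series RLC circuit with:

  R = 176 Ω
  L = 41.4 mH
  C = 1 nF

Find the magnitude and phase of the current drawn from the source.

Step 1 — Angular frequency: ω = 2π·f = 2π·1.57e+04 = 9.865e+04 rad/s.
Step 2 — Component impedances:
  R: Z = R = 176 Ω
  L: Z = jωL = j·9.865e+04·0.0414 = 0 + j4084 Ω
  C: Z = 1/(jωC) = -j/(ω·C) = 0 - j1.014e+04 Ω
Step 3 — Series combination: Z_total = R + L + C = 176 - j6053 Ω = 6056∠-88.3° Ω.
Step 4 — Source phasor: V = 6.35∠60.0° V = 3.175 + j5.499 V.
Step 5 — Ohm's law: I = V / Z_total = (3.175 + j5.499) / (176 - j6053) = -0.0008925 + j0.0005505 A.
Step 6 — Convert to polar: |I| = 0.001049 A, ∠I = 148.3°.

I = 0.001049∠148.3° A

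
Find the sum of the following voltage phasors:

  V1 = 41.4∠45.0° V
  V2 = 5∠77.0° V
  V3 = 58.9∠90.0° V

Step 1 — Convert each phasor to rectangular form:
  V1 = 41.4·(cos(45.0°) + j·sin(45.0°)) = 29.27 + j29.27 V
  V2 = 5·(cos(77.0°) + j·sin(77.0°)) = 1.125 + j4.872 V
  V3 = 58.9·(cos(90.0°) + j·sin(90.0°)) = 0 + j58.9 V
Step 2 — Sum components: V_total = 30.4 + j93.05 V.
Step 3 — Convert to polar: |V_total| = 97.89 V, ∠V_total = 71.9°.

V_total = 97.89∠71.9° V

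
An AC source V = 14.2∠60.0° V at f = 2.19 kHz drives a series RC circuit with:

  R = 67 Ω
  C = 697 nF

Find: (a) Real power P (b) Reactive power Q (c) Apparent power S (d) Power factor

Step 1 — Angular frequency: ω = 2π·f = 2π·2190 = 1.376e+04 rad/s.
Step 2 — Component impedances:
  R: Z = R = 67 Ω
  C: Z = 1/(jωC) = -j/(ω·C) = 0 - j104.3 Ω
Step 3 — Series combination: Z_total = R + C = 67 - j104.3 Ω = 123.9∠-57.3° Ω.
Step 4 — Source phasor: V = 14.2∠60.0° V = 7.1 + j12.3 V.
Step 5 — Current: I = V / Z = -0.05251 + j0.1018 A = 0.1146∠117.3° A.
Step 6 — Complex power: S = V·I* = 0.8795 - j1.369 VA.
Step 7 — Real power: P = Re(S) = 0.8795 W.
Step 8 — Reactive power: Q = Im(S) = -1.369 VAR.
Step 9 — Apparent power: |S| = 1.627 VA.
Step 10 — Power factor: PF = P/|S| = 0.5406 (leading).

(a) P = 0.8795 W  (b) Q = -1.369 VAR  (c) S = 1.627 VA  (d) PF = 0.5406 (leading)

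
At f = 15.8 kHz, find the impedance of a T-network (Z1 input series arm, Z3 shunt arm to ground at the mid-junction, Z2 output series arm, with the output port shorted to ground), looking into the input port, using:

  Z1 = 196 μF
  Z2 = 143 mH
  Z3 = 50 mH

Step 1 — Angular frequency: ω = 2π·f = 2π·1.58e+04 = 9.927e+04 rad/s.
Step 2 — Component impedances:
  Z1: Z = 1/(jωC) = -j/(ω·C) = 0 - j0.05139 Ω
  Z2: Z = jωL = j·9.927e+04·0.143 = 0 + j1.42e+04 Ω
  Z3: Z = jωL = j·9.927e+04·0.05 = 0 + j4964 Ω
Step 3 — With the output port shorted to ground, the output series arm Z2 runs from the junction to ground; the shunt arm Z3 also runs from the junction to ground. They appear in parallel: Z3 || Z2 = 0 + j3678 Ω.
Step 4 — Series with input arm Z1: Z_in = Z1 + (Z3 || Z2) = 0 + j3678 Ω = 3678∠90.0° Ω.

Z = 0 + j3678 Ω = 3678∠90.0° Ω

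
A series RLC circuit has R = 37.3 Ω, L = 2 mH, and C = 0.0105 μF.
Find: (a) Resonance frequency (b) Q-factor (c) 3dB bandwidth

Step 1 — Resonance: ω₀ = 1/√(LC) = 1/√(0.002·1.05e-08) = 2.182e+05 rad/s.
Step 2 — f₀ = ω₀/(2π) = 3.473e+04 Hz.
Step 3 — Series Q: Q = ω₀L/R = 2.182e+05·0.002/37.3 = 11.7.
Step 4 — Bandwidth: Δω = ω₀/Q = 1.865e+04 rad/s; BW = Δω/(2π) = 2968 Hz.

(a) f₀ = 3.473e+04 Hz  (b) Q = 11.7  (c) BW = 2968 Hz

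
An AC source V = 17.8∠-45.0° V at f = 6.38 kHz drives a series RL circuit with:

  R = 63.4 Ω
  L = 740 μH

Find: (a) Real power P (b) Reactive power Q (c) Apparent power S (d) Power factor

Step 1 — Angular frequency: ω = 2π·f = 2π·6380 = 4.009e+04 rad/s.
Step 2 — Component impedances:
  R: Z = R = 63.4 Ω
  L: Z = jωL = j·4.009e+04·0.00074 = 0 + j29.66 Ω
Step 3 — Series combination: Z_total = R + L = 63.4 + j29.66 Ω = 70∠25.1° Ω.
Step 4 — Source phasor: V = 17.8∠-45.0° V = 12.59 - j12.59 V.
Step 5 — Current: I = V / Z = 0.08666 - j0.2391 A = 0.2543∠-70.1° A.
Step 6 — Complex power: S = V·I* = 4.1 + j1.918 VA.
Step 7 — Real power: P = Re(S) = 4.1 W.
Step 8 — Reactive power: Q = Im(S) = 1.918 VAR.
Step 9 — Apparent power: |S| = 4.527 VA.
Step 10 — Power factor: PF = P/|S| = 0.9058 (lagging).

(a) P = 4.1 W  (b) Q = 1.918 VAR  (c) S = 4.527 VA  (d) PF = 0.9058 (lagging)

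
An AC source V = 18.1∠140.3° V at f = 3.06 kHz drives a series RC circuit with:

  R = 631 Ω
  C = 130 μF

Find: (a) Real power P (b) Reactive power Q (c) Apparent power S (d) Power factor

Step 1 — Angular frequency: ω = 2π·f = 2π·3060 = 1.923e+04 rad/s.
Step 2 — Component impedances:
  R: Z = R = 631 Ω
  C: Z = 1/(jωC) = -j/(ω·C) = 0 - j0.4001 Ω
Step 3 — Series combination: Z_total = R + C = 631 - j0.4001 Ω = 631∠-0.0° Ω.
Step 4 — Source phasor: V = 18.1∠140.3° V = -13.93 + j11.56 V.
Step 5 — Current: I = V / Z = -0.02208 + j0.01831 A = 0.02868∠140.3° A.
Step 6 — Complex power: S = V·I* = 0.5192 - j0.0003292 VA.
Step 7 — Real power: P = Re(S) = 0.5192 W.
Step 8 — Reactive power: Q = Im(S) = -0.0003292 VAR.
Step 9 — Apparent power: |S| = 0.5192 VA.
Step 10 — Power factor: PF = P/|S| = 1 (leading).

(a) P = 0.5192 W  (b) Q = -0.0003292 VAR  (c) S = 0.5192 VA  (d) PF = 1 (leading)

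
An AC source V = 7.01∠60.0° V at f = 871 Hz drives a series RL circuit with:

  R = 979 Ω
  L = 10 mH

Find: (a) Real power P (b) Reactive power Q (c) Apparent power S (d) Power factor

Step 1 — Angular frequency: ω = 2π·f = 2π·871 = 5473 rad/s.
Step 2 — Component impedances:
  R: Z = R = 979 Ω
  L: Z = jωL = j·5473·0.01 = 0 + j54.73 Ω
Step 3 — Series combination: Z_total = R + L = 979 + j54.73 Ω = 980.5∠3.2° Ω.
Step 4 — Source phasor: V = 7.01∠60.0° V = 3.505 + j6.071 V.
Step 5 — Current: I = V / Z = 0.003915 + j0.005982 A = 0.007149∠56.8° A.
Step 6 — Complex power: S = V·I* = 0.05004 + j0.002797 VA.
Step 7 — Real power: P = Re(S) = 0.05004 W.
Step 8 — Reactive power: Q = Im(S) = 0.002797 VAR.
Step 9 — Apparent power: |S| = 0.05012 VA.
Step 10 — Power factor: PF = P/|S| = 0.9984 (lagging).

(a) P = 0.05004 W  (b) Q = 0.002797 VAR  (c) S = 0.05012 VA  (d) PF = 0.9984 (lagging)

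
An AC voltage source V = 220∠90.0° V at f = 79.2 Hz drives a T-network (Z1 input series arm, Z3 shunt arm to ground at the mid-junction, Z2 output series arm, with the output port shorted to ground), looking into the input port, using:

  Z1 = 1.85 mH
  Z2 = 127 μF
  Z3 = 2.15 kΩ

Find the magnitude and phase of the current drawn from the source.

Step 1 — Angular frequency: ω = 2π·f = 2π·79.2 = 497.6 rad/s.
Step 2 — Component impedances:
  Z1: Z = jωL = j·497.6·0.00185 = 0 + j0.9206 Ω
  Z2: Z = 1/(jωC) = -j/(ω·C) = 0 - j15.82 Ω
  Z3: Z = R = 2150 Ω
Step 3 — With the output port shorted to ground, the output series arm Z2 runs from the junction to ground; the shunt arm Z3 also runs from the junction to ground. They appear in parallel: Z3 || Z2 = 0.1164 - j15.82 Ω.
Step 4 — Series with input arm Z1: Z_in = Z1 + (Z3 || Z2) = 0.1164 - j14.9 Ω = 14.9∠-89.6° Ω.
Step 5 — Source phasor: V = 220∠90.0° V = 0 + j220 V.
Step 6 — Ohm's law: I = V / Z_total = (0 + j220) / (0.1164 - j14.9) = -14.76 + j0.1154 A.
Step 7 — Convert to polar: |I| = 14.76 A, ∠I = 179.6°.

I = 14.76∠179.6° A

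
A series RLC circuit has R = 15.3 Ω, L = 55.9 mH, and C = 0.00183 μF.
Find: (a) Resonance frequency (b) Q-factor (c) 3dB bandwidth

Step 1 — Resonance: ω₀ = 1/√(LC) = 1/√(0.0559·1.83e-09) = 9.887e+04 rad/s.
Step 2 — f₀ = ω₀/(2π) = 1.574e+04 Hz.
Step 3 — Series Q: Q = ω₀L/R = 9.887e+04·0.0559/15.3 = 361.2.
Step 4 — Bandwidth: Δω = ω₀/Q = 273.7 rad/s; BW = Δω/(2π) = 43.56 Hz.

(a) f₀ = 1.574e+04 Hz  (b) Q = 361.2  (c) BW = 43.56 Hz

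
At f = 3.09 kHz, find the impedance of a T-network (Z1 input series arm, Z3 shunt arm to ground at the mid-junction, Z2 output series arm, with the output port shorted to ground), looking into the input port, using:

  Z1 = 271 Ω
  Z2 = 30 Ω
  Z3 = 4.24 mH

Step 1 — Angular frequency: ω = 2π·f = 2π·3090 = 1.942e+04 rad/s.
Step 2 — Component impedances:
  Z1: Z = R = 271 Ω
  Z2: Z = R = 30 Ω
  Z3: Z = jωL = j·1.942e+04·0.00424 = 0 + j82.32 Ω
Step 3 — With the output port shorted to ground, the output series arm Z2 runs from the junction to ground; the shunt arm Z3 also runs from the junction to ground. They appear in parallel: Z3 || Z2 = 26.48 + j9.651 Ω.
Step 4 — Series with input arm Z1: Z_in = Z1 + (Z3 || Z2) = 297.5 + j9.651 Ω = 297.6∠1.9° Ω.

Z = 297.5 + j9.651 Ω = 297.6∠1.9° Ω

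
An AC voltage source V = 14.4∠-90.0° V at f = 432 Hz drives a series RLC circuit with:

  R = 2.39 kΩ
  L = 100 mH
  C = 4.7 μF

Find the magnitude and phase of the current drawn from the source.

Step 1 — Angular frequency: ω = 2π·f = 2π·432 = 2714 rad/s.
Step 2 — Component impedances:
  R: Z = R = 2390 Ω
  L: Z = jωL = j·2714·0.1 = 0 + j271.4 Ω
  C: Z = 1/(jωC) = -j/(ω·C) = 0 - j78.39 Ω
Step 3 — Series combination: Z_total = R + L + C = 2390 + j193 Ω = 2398∠4.6° Ω.
Step 4 — Source phasor: V = 14.4∠-90.0° V = 0 - j14.4 V.
Step 5 — Ohm's law: I = V / Z_total = (0 - j14.4) / (2390 + j193) = -0.0004835 - j0.005986 A.
Step 6 — Convert to polar: |I| = 0.006006 A, ∠I = -94.6°.

I = 0.006006∠-94.6° A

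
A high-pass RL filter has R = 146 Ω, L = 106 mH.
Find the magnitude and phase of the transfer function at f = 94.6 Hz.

Step 1 — Angular frequency: ω = 2π·94.6 = 594.4 rad/s.
Step 2 — Transfer function: H(jω) = jωL/(R + jωL).
Step 3 — Numerator jωL = j·63.01; denominator R + jωL = 146 + j63.01.
Step 4 — H = 0.157 + j0.3638.
Step 5 — Magnitude: |H| = 0.3962 (-8.0 dB); phase: φ = 66.7°.

|H| = 0.3962 (-8.0 dB), φ = 66.7°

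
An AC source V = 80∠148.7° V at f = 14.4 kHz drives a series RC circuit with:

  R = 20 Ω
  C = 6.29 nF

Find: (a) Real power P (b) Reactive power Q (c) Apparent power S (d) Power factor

Step 1 — Angular frequency: ω = 2π·f = 2π·1.44e+04 = 9.048e+04 rad/s.
Step 2 — Component impedances:
  R: Z = R = 20 Ω
  C: Z = 1/(jωC) = -j/(ω·C) = 0 - j1757 Ω
Step 3 — Series combination: Z_total = R + C = 20 - j1757 Ω = 1757∠-89.3° Ω.
Step 4 — Source phasor: V = 80∠148.7° V = -68.36 + j41.56 V.
Step 5 — Current: I = V / Z = -0.02409 - j0.03863 A = 0.04553∠-122.0° A.
Step 6 — Complex power: S = V·I* = 0.04145 - j3.642 VA.
Step 7 — Real power: P = Re(S) = 0.04145 W.
Step 8 — Reactive power: Q = Im(S) = -3.642 VAR.
Step 9 — Apparent power: |S| = 3.642 VA.
Step 10 — Power factor: PF = P/|S| = 0.01138 (leading).

(a) P = 0.04145 W  (b) Q = -3.642 VAR  (c) S = 3.642 VA  (d) PF = 0.01138 (leading)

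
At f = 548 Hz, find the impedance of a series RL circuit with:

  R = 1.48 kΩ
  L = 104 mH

Step 1 — Angular frequency: ω = 2π·f = 2π·548 = 3443 rad/s.
Step 2 — Component impedances:
  R: Z = R = 1480 Ω
  L: Z = jωL = j·3443·0.104 = 0 + j358.1 Ω
Step 3 — Series combination: Z_total = R + L = 1480 + j358.1 Ω = 1523∠13.6° Ω.

Z = 1480 + j358.1 Ω = 1523∠13.6° Ω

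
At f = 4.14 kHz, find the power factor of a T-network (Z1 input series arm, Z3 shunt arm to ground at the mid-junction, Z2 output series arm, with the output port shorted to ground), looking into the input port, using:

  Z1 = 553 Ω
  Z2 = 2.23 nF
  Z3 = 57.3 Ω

Step 1 — Angular frequency: ω = 2π·f = 2π·4140 = 2.601e+04 rad/s.
Step 2 — Component impedances:
  Z1: Z = R = 553 Ω
  Z2: Z = 1/(jωC) = -j/(ω·C) = 0 - j1.724e+04 Ω
  Z3: Z = R = 57.3 Ω
Step 3 — With the output port shorted to ground, the output series arm Z2 runs from the junction to ground; the shunt arm Z3 also runs from the junction to ground. They appear in parallel: Z3 || Z2 = 57.3 - j0.1905 Ω.
Step 4 — Series with input arm Z1: Z_in = Z1 + (Z3 || Z2) = 610.3 - j0.1905 Ω = 610.3∠-0.0° Ω.
Step 5 — Power factor: PF = cos(φ) = Re(Z)/|Z| = 610.3/610.3 = 1.
Step 6 — Type: Im(Z) = -0.1905 ⇒ leading (phase φ = -0.0°).

PF = 1 (leading, φ = -0.0°)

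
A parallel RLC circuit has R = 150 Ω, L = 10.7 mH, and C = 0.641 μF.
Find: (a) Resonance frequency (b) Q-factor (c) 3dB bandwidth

Step 1 — Resonance: ω₀ = 1/√(LC) = 1/√(0.0107·6.41e-07) = 1.207e+04 rad/s.
Step 2 — f₀ = ω₀/(2π) = 1922 Hz.
Step 3 — Parallel Q: Q = R/(ω₀L) = 150/(1.207e+04·0.0107) = 1.161.
Step 4 — Bandwidth: Δω = ω₀/Q = 1.04e+04 rad/s; BW = Δω/(2π) = 1655 Hz.

(a) f₀ = 1922 Hz  (b) Q = 1.161  (c) BW = 1655 Hz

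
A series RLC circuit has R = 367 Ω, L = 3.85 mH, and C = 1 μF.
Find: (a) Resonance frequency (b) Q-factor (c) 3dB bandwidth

Step 1 — Resonance: ω₀ = 1/√(LC) = 1/√(0.00385·1e-06) = 1.612e+04 rad/s.
Step 2 — f₀ = ω₀/(2π) = 2565 Hz.
Step 3 — Series Q: Q = ω₀L/R = 1.612e+04·0.00385/367 = 0.1691.
Step 4 — Bandwidth: Δω = ω₀/Q = 9.532e+04 rad/s; BW = Δω/(2π) = 1.517e+04 Hz.

(a) f₀ = 2565 Hz  (b) Q = 0.1691  (c) BW = 1.517e+04 Hz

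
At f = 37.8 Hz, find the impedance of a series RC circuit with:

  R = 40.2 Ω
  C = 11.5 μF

Step 1 — Angular frequency: ω = 2π·f = 2π·37.8 = 237.5 rad/s.
Step 2 — Component impedances:
  R: Z = R = 40.2 Ω
  C: Z = 1/(jωC) = -j/(ω·C) = 0 - j366.1 Ω
Step 3 — Series combination: Z_total = R + C = 40.2 - j366.1 Ω = 368.3∠-83.7° Ω.

Z = 40.2 - j366.1 Ω = 368.3∠-83.7° Ω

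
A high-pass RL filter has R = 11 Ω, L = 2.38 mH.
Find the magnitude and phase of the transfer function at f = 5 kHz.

Step 1 — Angular frequency: ω = 2π·5000 = 3.142e+04 rad/s.
Step 2 — Transfer function: H(jω) = jωL/(R + jωL).
Step 3 — Numerator jωL = j·74.77; denominator R + jωL = 11 + j74.77.
Step 4 — H = 0.9788 + j0.144.
Step 5 — Magnitude: |H| = 0.9894 (-0.1 dB); phase: φ = 8.4°.

|H| = 0.9894 (-0.1 dB), φ = 8.4°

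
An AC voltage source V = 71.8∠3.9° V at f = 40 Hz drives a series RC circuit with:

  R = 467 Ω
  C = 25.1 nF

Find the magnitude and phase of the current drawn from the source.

Step 1 — Angular frequency: ω = 2π·f = 2π·40 = 251.3 rad/s.
Step 2 — Component impedances:
  R: Z = R = 467 Ω
  C: Z = 1/(jωC) = -j/(ω·C) = 0 - j1.585e+05 Ω
Step 3 — Series combination: Z_total = R + C = 467 - j1.585e+05 Ω = 1.585e+05∠-89.8° Ω.
Step 4 — Source phasor: V = 71.8∠3.9° V = 71.63 + j4.883 V.
Step 5 — Ohm's law: I = V / Z_total = (71.63 + j4.883) / (467 - j1.585e+05) = -2.948e-05 + j0.000452 A.
Step 6 — Convert to polar: |I| = 0.0004529 A, ∠I = 93.7°.

I = 0.0004529∠93.7° A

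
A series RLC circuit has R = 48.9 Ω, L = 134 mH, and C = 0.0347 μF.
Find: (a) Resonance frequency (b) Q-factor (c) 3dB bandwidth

Step 1 — Resonance: ω₀ = 1/√(LC) = 1/√(0.134·3.47e-08) = 1.467e+04 rad/s.
Step 2 — f₀ = ω₀/(2π) = 2334 Hz.
Step 3 — Series Q: Q = ω₀L/R = 1.467e+04·0.134/48.9 = 40.19.
Step 4 — Bandwidth: Δω = ω₀/Q = 364.9 rad/s; BW = Δω/(2π) = 58.08 Hz.

(a) f₀ = 2334 Hz  (b) Q = 40.19  (c) BW = 58.08 Hz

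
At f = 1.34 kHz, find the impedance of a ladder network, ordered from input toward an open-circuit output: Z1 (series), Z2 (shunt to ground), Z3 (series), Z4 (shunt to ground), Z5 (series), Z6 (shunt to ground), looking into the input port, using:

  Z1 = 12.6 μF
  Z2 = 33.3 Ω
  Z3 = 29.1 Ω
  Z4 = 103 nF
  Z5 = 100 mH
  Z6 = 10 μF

Step 1 — Angular frequency: ω = 2π·f = 2π·1340 = 8419 rad/s.
Step 2 — Component impedances:
  Z1: Z = 1/(jωC) = -j/(ω·C) = 0 - j9.426 Ω
  Z2: Z = R = 33.3 Ω
  Z3: Z = R = 29.1 Ω
  Z4: Z = 1/(jωC) = -j/(ω·C) = 0 - j1153 Ω
  Z5: Z = jωL = j·8419·0.1 = 0 + j841.9 Ω
  Z6: Z = 1/(jωC) = -j/(ω·C) = 0 - j11.88 Ω
Step 3 — Ladder network (open output): work backward from the far end, alternating series and parallel combinations. Z_in = 33.29 - j9.052 Ω = 34.5∠-15.2° Ω.

Z = 33.29 - j9.052 Ω = 34.5∠-15.2° Ω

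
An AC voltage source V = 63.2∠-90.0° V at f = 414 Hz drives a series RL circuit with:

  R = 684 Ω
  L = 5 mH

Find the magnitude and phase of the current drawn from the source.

Step 1 — Angular frequency: ω = 2π·f = 2π·414 = 2601 rad/s.
Step 2 — Component impedances:
  R: Z = R = 684 Ω
  L: Z = jωL = j·2601·0.005 = 0 + j13.01 Ω
Step 3 — Series combination: Z_total = R + L = 684 + j13.01 Ω = 684.1∠1.1° Ω.
Step 4 — Source phasor: V = 63.2∠-90.0° V = 0 - j63.2 V.
Step 5 — Ohm's law: I = V / Z_total = (0 - j63.2) / (684 + j13.01) = -0.001756 - j0.09236 A.
Step 6 — Convert to polar: |I| = 0.09238 A, ∠I = -91.1°.

I = 0.09238∠-91.1° A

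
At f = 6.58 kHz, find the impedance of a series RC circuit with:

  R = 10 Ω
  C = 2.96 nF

Step 1 — Angular frequency: ω = 2π·f = 2π·6580 = 4.134e+04 rad/s.
Step 2 — Component impedances:
  R: Z = R = 10 Ω
  C: Z = 1/(jωC) = -j/(ω·C) = 0 - j8172 Ω
Step 3 — Series combination: Z_total = R + C = 10 - j8172 Ω = 8172∠-89.9° Ω.

Z = 10 - j8172 Ω = 8172∠-89.9° Ω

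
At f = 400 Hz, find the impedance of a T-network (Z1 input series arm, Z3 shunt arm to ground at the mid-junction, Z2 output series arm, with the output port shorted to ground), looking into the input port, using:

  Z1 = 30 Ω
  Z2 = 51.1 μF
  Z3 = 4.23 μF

Step 1 — Angular frequency: ω = 2π·f = 2π·400 = 2513 rad/s.
Step 2 — Component impedances:
  Z1: Z = R = 30 Ω
  Z2: Z = 1/(jωC) = -j/(ω·C) = 0 - j7.786 Ω
  Z3: Z = 1/(jωC) = -j/(ω·C) = 0 - j94.06 Ω
Step 3 — With the output port shorted to ground, the output series arm Z2 runs from the junction to ground; the shunt arm Z3 also runs from the junction to ground. They appear in parallel: Z3 || Z2 = 0 - j7.191 Ω.
Step 4 — Series with input arm Z1: Z_in = Z1 + (Z3 || Z2) = 30 - j7.191 Ω = 30.85∠-13.5° Ω.

Z = 30 - j7.191 Ω = 30.85∠-13.5° Ω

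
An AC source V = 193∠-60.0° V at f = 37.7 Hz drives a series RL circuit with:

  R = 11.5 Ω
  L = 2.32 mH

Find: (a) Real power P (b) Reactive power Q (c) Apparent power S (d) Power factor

Step 1 — Angular frequency: ω = 2π·f = 2π·37.7 = 236.9 rad/s.
Step 2 — Component impedances:
  R: Z = R = 11.5 Ω
  L: Z = jωL = j·236.9·0.00232 = 0 + j0.5496 Ω
Step 3 — Series combination: Z_total = R + L = 11.5 + j0.5496 Ω = 11.51∠2.7° Ω.
Step 4 — Source phasor: V = 193∠-60.0° V = 96.5 - j167.1 V.
Step 5 — Current: I = V / Z = 7.679 - j14.9 A = 16.76∠-62.7° A.
Step 6 — Complex power: S = V·I* = 3232 + j154.4 VA.
Step 7 — Real power: P = Re(S) = 3232 W.
Step 8 — Reactive power: Q = Im(S) = 154.4 VAR.
Step 9 — Apparent power: |S| = 3235 VA.
Step 10 — Power factor: PF = P/|S| = 0.9989 (lagging).

(a) P = 3232 W  (b) Q = 154.4 VAR  (c) S = 3235 VA  (d) PF = 0.9989 (lagging)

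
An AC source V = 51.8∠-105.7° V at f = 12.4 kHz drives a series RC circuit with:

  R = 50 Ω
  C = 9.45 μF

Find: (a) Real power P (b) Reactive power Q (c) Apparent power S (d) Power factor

Step 1 — Angular frequency: ω = 2π·f = 2π·1.24e+04 = 7.791e+04 rad/s.
Step 2 — Component impedances:
  R: Z = R = 50 Ω
  C: Z = 1/(jωC) = -j/(ω·C) = 0 - j1.358 Ω
Step 3 — Series combination: Z_total = R + C = 50 - j1.358 Ω = 50.02∠-1.6° Ω.
Step 4 — Source phasor: V = 51.8∠-105.7° V = -14.02 - j49.87 V.
Step 5 — Current: I = V / Z = -0.2531 - j1.004 A = 1.036∠-104.1° A.
Step 6 — Complex power: S = V·I* = 53.63 - j1.457 VA.
Step 7 — Real power: P = Re(S) = 53.63 W.
Step 8 — Reactive power: Q = Im(S) = -1.457 VAR.
Step 9 — Apparent power: |S| = 53.65 VA.
Step 10 — Power factor: PF = P/|S| = 0.9996 (leading).

(a) P = 53.63 W  (b) Q = -1.457 VAR  (c) S = 53.65 VA  (d) PF = 0.9996 (leading)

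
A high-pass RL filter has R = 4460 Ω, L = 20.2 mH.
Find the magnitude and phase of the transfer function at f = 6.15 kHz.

Step 1 — Angular frequency: ω = 2π·6150 = 3.864e+04 rad/s.
Step 2 — Transfer function: H(jω) = jωL/(R + jωL).
Step 3 — Numerator jωL = j·780.6; denominator R + jωL = 4460 + j780.6.
Step 4 — H = 0.02972 + j0.1698.
Step 5 — Magnitude: |H| = 0.1724 (-15.3 dB); phase: φ = 80.1°.

|H| = 0.1724 (-15.3 dB), φ = 80.1°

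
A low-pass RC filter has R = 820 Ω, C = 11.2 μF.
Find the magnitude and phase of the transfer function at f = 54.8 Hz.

Step 1 — Angular frequency: ω = 2π·54.8 = 344.3 rad/s.
Step 2 — Transfer function: H(jω) = 1/(1 + jωRC).
Step 3 — Denominator: 1 + jωRC = 1 + j·344.3·820·1.12e-05 = 1 + j3.162.
Step 4 — H = 0.09091 - j0.2875.
Step 5 — Magnitude: |H| = 0.3015 (-10.4 dB); phase: φ = -72.5°.

|H| = 0.3015 (-10.4 dB), φ = -72.5°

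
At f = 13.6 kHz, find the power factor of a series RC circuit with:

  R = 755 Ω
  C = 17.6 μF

Step 1 — Angular frequency: ω = 2π·f = 2π·1.36e+04 = 8.545e+04 rad/s.
Step 2 — Component impedances:
  R: Z = R = 755 Ω
  C: Z = 1/(jωC) = -j/(ω·C) = 0 - j0.6649 Ω
Step 3 — Series combination: Z_total = R + C = 755 - j0.6649 Ω = 755∠-0.1° Ω.
Step 4 — Power factor: PF = cos(φ) = Re(Z)/|Z| = 755/755 = 1.
Step 5 — Type: Im(Z) = -0.6649 ⇒ leading (phase φ = -0.1°).

PF = 1 (leading, φ = -0.1°)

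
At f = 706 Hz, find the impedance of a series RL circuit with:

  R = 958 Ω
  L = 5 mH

Step 1 — Angular frequency: ω = 2π·f = 2π·706 = 4436 rad/s.
Step 2 — Component impedances:
  R: Z = R = 958 Ω
  L: Z = jωL = j·4436·0.005 = 0 + j22.18 Ω
Step 3 — Series combination: Z_total = R + L = 958 + j22.18 Ω = 958.3∠1.3° Ω.

Z = 958 + j22.18 Ω = 958.3∠1.3° Ω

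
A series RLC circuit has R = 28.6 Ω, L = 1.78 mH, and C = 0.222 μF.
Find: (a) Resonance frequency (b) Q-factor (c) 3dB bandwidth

Step 1 — Resonance: ω₀ = 1/√(LC) = 1/√(0.00178·2.22e-07) = 5.031e+04 rad/s.
Step 2 — f₀ = ω₀/(2π) = 8006 Hz.
Step 3 — Series Q: Q = ω₀L/R = 5.031e+04·0.00178/28.6 = 3.131.
Step 4 — Bandwidth: Δω = ω₀/Q = 1.607e+04 rad/s; BW = Δω/(2π) = 2557 Hz.

(a) f₀ = 8006 Hz  (b) Q = 3.131  (c) BW = 2557 Hz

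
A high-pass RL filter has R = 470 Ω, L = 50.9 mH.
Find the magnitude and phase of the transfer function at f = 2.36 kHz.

Step 1 — Angular frequency: ω = 2π·2360 = 1.483e+04 rad/s.
Step 2 — Transfer function: H(jω) = jωL/(R + jωL).
Step 3 — Numerator jωL = j·754.8; denominator R + jωL = 470 + j754.8.
Step 4 — H = 0.7206 + j0.4487.
Step 5 — Magnitude: |H| = 0.8489 (-1.4 dB); phase: φ = 31.9°.

|H| = 0.8489 (-1.4 dB), φ = 31.9°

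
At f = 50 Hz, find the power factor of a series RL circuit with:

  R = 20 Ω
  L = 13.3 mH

Step 1 — Angular frequency: ω = 2π·f = 2π·50 = 314.2 rad/s.
Step 2 — Component impedances:
  R: Z = R = 20 Ω
  L: Z = jωL = j·314.2·0.0133 = 0 + j4.178 Ω
Step 3 — Series combination: Z_total = R + L = 20 + j4.178 Ω = 20.43∠11.8° Ω.
Step 4 — Power factor: PF = cos(φ) = Re(Z)/|Z| = 20/20.432 = 0.9789.
Step 5 — Type: Im(Z) = 4.178 ⇒ lagging (phase φ = 11.8°).

PF = 0.9789 (lagging, φ = 11.8°)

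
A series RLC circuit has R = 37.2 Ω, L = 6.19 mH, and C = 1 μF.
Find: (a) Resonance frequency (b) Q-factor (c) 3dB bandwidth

Step 1 — Resonance: ω₀ = 1/√(LC) = 1/√(0.00619·1e-06) = 1.271e+04 rad/s.
Step 2 — f₀ = ω₀/(2π) = 2023 Hz.
Step 3 — Series Q: Q = ω₀L/R = 1.271e+04·0.00619/37.2 = 2.115.
Step 4 — Bandwidth: Δω = ω₀/Q = 6010 rad/s; BW = Δω/(2π) = 956.5 Hz.

(a) f₀ = 2023 Hz  (b) Q = 2.115  (c) BW = 956.5 Hz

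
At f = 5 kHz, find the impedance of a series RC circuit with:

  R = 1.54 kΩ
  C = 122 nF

Step 1 — Angular frequency: ω = 2π·f = 2π·5000 = 3.142e+04 rad/s.
Step 2 — Component impedances:
  R: Z = R = 1540 Ω
  C: Z = 1/(jωC) = -j/(ω·C) = 0 - j260.9 Ω
Step 3 — Series combination: Z_total = R + C = 1540 - j260.9 Ω = 1562∠-9.6° Ω.

Z = 1540 - j260.9 Ω = 1562∠-9.6° Ω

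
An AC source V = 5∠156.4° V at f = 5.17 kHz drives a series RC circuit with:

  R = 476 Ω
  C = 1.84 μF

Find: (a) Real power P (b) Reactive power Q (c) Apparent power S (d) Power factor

Step 1 — Angular frequency: ω = 2π·f = 2π·5170 = 3.248e+04 rad/s.
Step 2 — Component impedances:
  R: Z = R = 476 Ω
  C: Z = 1/(jωC) = -j/(ω·C) = 0 - j16.73 Ω
Step 3 — Series combination: Z_total = R + C = 476 - j16.73 Ω = 476.3∠-2.0° Ω.
Step 4 — Source phasor: V = 5∠156.4° V = -4.582 + j2.002 V.
Step 5 — Current: I = V / Z = -0.009761 + j0.003862 A = 0.0105∠158.4° A.
Step 6 — Complex power: S = V·I* = 0.05246 - j0.001844 VA.
Step 7 — Real power: P = Re(S) = 0.05246 W.
Step 8 — Reactive power: Q = Im(S) = -0.001844 VAR.
Step 9 — Apparent power: |S| = 0.05249 VA.
Step 10 — Power factor: PF = P/|S| = 0.9994 (leading).

(a) P = 0.05246 W  (b) Q = -0.001844 VAR  (c) S = 0.05249 VA  (d) PF = 0.9994 (leading)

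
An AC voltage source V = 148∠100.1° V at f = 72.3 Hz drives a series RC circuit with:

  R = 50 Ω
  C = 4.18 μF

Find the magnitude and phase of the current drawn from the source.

Step 1 — Angular frequency: ω = 2π·f = 2π·72.3 = 454.3 rad/s.
Step 2 — Component impedances:
  R: Z = R = 50 Ω
  C: Z = 1/(jωC) = -j/(ω·C) = 0 - j526.6 Ω
Step 3 — Series combination: Z_total = R + C = 50 - j526.6 Ω = 529∠-84.6° Ω.
Step 4 — Source phasor: V = 148∠100.1° V = -25.95 + j145.7 V.
Step 5 — Ohm's law: I = V / Z_total = (-25.95 + j145.7) / (50 - j526.6) = -0.2788 - j0.02281 A.
Step 6 — Convert to polar: |I| = 0.2798 A, ∠I = -175.3°.

I = 0.2798∠-175.3° A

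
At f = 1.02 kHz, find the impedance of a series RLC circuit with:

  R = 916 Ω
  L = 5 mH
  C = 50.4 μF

Step 1 — Angular frequency: ω = 2π·f = 2π·1020 = 6409 rad/s.
Step 2 — Component impedances:
  R: Z = R = 916 Ω
  L: Z = jωL = j·6409·0.005 = 0 + j32.04 Ω
  C: Z = 1/(jωC) = -j/(ω·C) = 0 - j3.096 Ω
Step 3 — Series combination: Z_total = R + L + C = 916 + j28.95 Ω = 916.5∠1.8° Ω.

Z = 916 + j28.95 Ω = 916.5∠1.8° Ω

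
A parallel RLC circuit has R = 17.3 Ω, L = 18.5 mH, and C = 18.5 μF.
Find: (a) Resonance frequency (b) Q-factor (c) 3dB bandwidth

Step 1 — Resonance: ω₀ = 1/√(LC) = 1/√(0.0185·1.85e-05) = 1709 rad/s.
Step 2 — f₀ = ω₀/(2π) = 272 Hz.
Step 3 — Parallel Q: Q = R/(ω₀L) = 17.3/(1709·0.0185) = 0.5471.
Step 4 — Bandwidth: Δω = ω₀/Q = 3125 rad/s; BW = Δω/(2π) = 497.3 Hz.

(a) f₀ = 272 Hz  (b) Q = 0.5471  (c) BW = 497.3 Hz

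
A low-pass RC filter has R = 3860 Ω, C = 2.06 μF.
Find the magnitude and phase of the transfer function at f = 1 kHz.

Step 1 — Angular frequency: ω = 2π·1000 = 6283 rad/s.
Step 2 — Transfer function: H(jω) = 1/(1 + jωRC).
Step 3 — Denominator: 1 + jωRC = 1 + j·6283·3860·2.06e-06 = 1 + j49.96.
Step 4 — H = 0.0004005 - j0.02001.
Step 5 — Magnitude: |H| = 0.02001 (-34.0 dB); phase: φ = -88.9°.

|H| = 0.02001 (-34.0 dB), φ = -88.9°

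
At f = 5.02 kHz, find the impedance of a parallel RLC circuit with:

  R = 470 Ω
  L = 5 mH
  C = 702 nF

Step 1 — Angular frequency: ω = 2π·f = 2π·5020 = 3.154e+04 rad/s.
Step 2 — Component impedances:
  R: Z = R = 470 Ω
  L: Z = jωL = j·3.154e+04·0.005 = 0 + j157.7 Ω
  C: Z = 1/(jωC) = -j/(ω·C) = 0 - j45.16 Ω
Step 3 — Parallel combination: 1/Z_total = 1/R + 1/L + 1/C; Z_total = 8.37 - j62.16 Ω = 62.72∠-82.3° Ω.

Z = 8.37 - j62.16 Ω = 62.72∠-82.3° Ω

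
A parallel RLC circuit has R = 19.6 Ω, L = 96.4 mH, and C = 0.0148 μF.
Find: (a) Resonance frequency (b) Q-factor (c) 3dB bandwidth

Step 1 — Resonance: ω₀ = 1/√(LC) = 1/√(0.0964·1.48e-08) = 2.647e+04 rad/s.
Step 2 — f₀ = ω₀/(2π) = 4214 Hz.
Step 3 — Parallel Q: Q = R/(ω₀L) = 19.6/(2.647e+04·0.0964) = 0.00768.
Step 4 — Bandwidth: Δω = ω₀/Q = 3.447e+06 rad/s; BW = Δω/(2π) = 5.487e+05 Hz.

(a) f₀ = 4214 Hz  (b) Q = 0.00768  (c) BW = 5.487e+05 Hz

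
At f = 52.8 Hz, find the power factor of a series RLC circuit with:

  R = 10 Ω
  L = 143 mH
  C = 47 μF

Step 1 — Angular frequency: ω = 2π·f = 2π·52.8 = 331.8 rad/s.
Step 2 — Component impedances:
  R: Z = R = 10 Ω
  L: Z = jωL = j·331.8·0.143 = 0 + j47.44 Ω
  C: Z = 1/(jωC) = -j/(ω·C) = 0 - j64.13 Ω
Step 3 — Series combination: Z_total = R + L + C = 10 - j16.69 Ω = 19.46∠-59.1° Ω.
Step 4 — Power factor: PF = cos(φ) = Re(Z)/|Z| = 10/19.46 = 0.5139.
Step 5 — Type: Im(Z) = -16.69 ⇒ leading (phase φ = -59.1°).

PF = 0.5139 (leading, φ = -59.1°)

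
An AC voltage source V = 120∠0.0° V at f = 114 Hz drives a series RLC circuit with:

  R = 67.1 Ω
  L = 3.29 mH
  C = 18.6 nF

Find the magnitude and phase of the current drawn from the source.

Step 1 — Angular frequency: ω = 2π·f = 2π·114 = 716.3 rad/s.
Step 2 — Component impedances:
  R: Z = R = 67.1 Ω
  L: Z = jωL = j·716.3·0.00329 = 0 + j2.357 Ω
  C: Z = 1/(jωC) = -j/(ω·C) = 0 - j7.506e+04 Ω
Step 3 — Series combination: Z_total = R + L + C = 67.1 - j7.506e+04 Ω = 7.506e+04∠-89.9° Ω.
Step 4 — Source phasor: V = 120∠0.0° V = 120 V.
Step 5 — Ohm's law: I = V / Z_total = (120) / (67.1 - j7.506e+04) = 1.429e-06 + j0.001599 A.
Step 6 — Convert to polar: |I| = 0.001599 A, ∠I = 89.9°.

I = 0.001599∠89.9° A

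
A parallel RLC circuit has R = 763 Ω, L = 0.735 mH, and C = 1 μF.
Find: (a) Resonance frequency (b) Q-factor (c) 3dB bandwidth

Step 1 — Resonance: ω₀ = 1/√(LC) = 1/√(0.000735·1e-06) = 3.689e+04 rad/s.
Step 2 — f₀ = ω₀/(2π) = 5871 Hz.
Step 3 — Parallel Q: Q = R/(ω₀L) = 763/(3.689e+04·0.000735) = 28.14.
Step 4 — Bandwidth: Δω = ω₀/Q = 1311 rad/s; BW = Δω/(2π) = 208.6 Hz.

(a) f₀ = 5871 Hz  (b) Q = 28.14  (c) BW = 208.6 Hz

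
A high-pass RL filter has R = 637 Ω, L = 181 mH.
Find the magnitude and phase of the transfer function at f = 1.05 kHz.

Step 1 — Angular frequency: ω = 2π·1050 = 6597 rad/s.
Step 2 — Transfer function: H(jω) = jωL/(R + jωL).
Step 3 — Numerator jωL = j·1194; denominator R + jωL = 637 + j1194.
Step 4 — H = 0.7785 + j0.4153.
Step 5 — Magnitude: |H| = 0.8823 (-1.1 dB); phase: φ = 28.1°.

|H| = 0.8823 (-1.1 dB), φ = 28.1°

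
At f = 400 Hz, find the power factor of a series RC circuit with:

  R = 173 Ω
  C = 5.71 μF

Step 1 — Angular frequency: ω = 2π·f = 2π·400 = 2513 rad/s.
Step 2 — Component impedances:
  R: Z = R = 173 Ω
  C: Z = 1/(jωC) = -j/(ω·C) = 0 - j69.68 Ω
Step 3 — Series combination: Z_total = R + C = 173 - j69.68 Ω = 186.5∠-21.9° Ω.
Step 4 — Power factor: PF = cos(φ) = Re(Z)/|Z| = 173/186.5 = 0.9276.
Step 5 — Type: Im(Z) = -69.68 ⇒ leading (phase φ = -21.9°).

PF = 0.9276 (leading, φ = -21.9°)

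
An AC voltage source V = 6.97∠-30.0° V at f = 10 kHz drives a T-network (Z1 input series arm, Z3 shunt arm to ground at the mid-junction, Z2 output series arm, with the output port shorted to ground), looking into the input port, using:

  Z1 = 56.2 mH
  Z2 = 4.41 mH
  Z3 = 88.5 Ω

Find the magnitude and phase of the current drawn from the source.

Step 1 — Angular frequency: ω = 2π·f = 2π·1e+04 = 6.283e+04 rad/s.
Step 2 — Component impedances:
  Z1: Z = jωL = j·6.283e+04·0.0562 = 0 + j3531 Ω
  Z2: Z = jωL = j·6.283e+04·0.00441 = 0 + j277.1 Ω
  Z3: Z = R = 88.5 Ω
Step 3 — With the output port shorted to ground, the output series arm Z2 runs from the junction to ground; the shunt arm Z3 also runs from the junction to ground. They appear in parallel: Z3 || Z2 = 80.31 + j25.65 Ω.
Step 4 — Series with input arm Z1: Z_in = Z1 + (Z3 || Z2) = 80.31 + j3557 Ω = 3558∠88.7° Ω.
Step 5 — Source phasor: V = 6.97∠-30.0° V = 6.036 - j3.485 V.
Step 6 — Ohm's law: I = V / Z_total = (6.036 - j3.485) / (80.31 + j3557) = -0.000941 - j0.001718 A.
Step 7 — Convert to polar: |I| = 0.001959 A, ∠I = -118.7°.

I = 0.001959∠-118.7° A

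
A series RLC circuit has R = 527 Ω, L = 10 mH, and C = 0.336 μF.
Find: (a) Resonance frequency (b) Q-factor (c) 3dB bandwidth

Step 1 — Resonance condition Im(Z)=0 gives ω₀ = 1/√(LC).
Step 2 — ω₀ = 1/√(0.01·3.36e-07) = 1.725e+04 rad/s.
Step 3 — f₀ = ω₀/(2π) = 2746 Hz.
Step 4 — Series Q: Q = ω₀L/R = 1.725e+04·0.01/527 = 0.3274.
Step 5 — 3dB bandwidth: Δω = ω₀/Q = 5.27e+04 rad/s; BW = Δω/(2π) = 8387 Hz.

(a) f₀ = 2746 Hz  (b) Q = 0.3274  (c) BW = 8387 Hz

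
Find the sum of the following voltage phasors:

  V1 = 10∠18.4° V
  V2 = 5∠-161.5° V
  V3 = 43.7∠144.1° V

Step 1 — Convert each phasor to rectangular form:
  V1 = 10·(cos(18.4°) + j·sin(18.4°)) = 9.489 + j3.156 V
  V2 = 5·(cos(-161.5°) + j·sin(-161.5°)) = -4.742 - j1.587 V
  V3 = 43.7·(cos(144.1°) + j·sin(144.1°)) = -35.4 + j25.62 V
Step 2 — Sum components: V_total = -30.65 + j27.19 V.
Step 3 — Convert to polar: |V_total| = 40.98 V, ∠V_total = 138.4°.

V_total = 40.98∠138.4° V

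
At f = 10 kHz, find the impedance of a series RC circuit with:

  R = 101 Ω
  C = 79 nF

Step 1 — Angular frequency: ω = 2π·f = 2π·1e+04 = 6.283e+04 rad/s.
Step 2 — Component impedances:
  R: Z = R = 101 Ω
  C: Z = 1/(jωC) = -j/(ω·C) = 0 - j201.5 Ω
Step 3 — Series combination: Z_total = R + C = 101 - j201.5 Ω = 225.4∠-63.4° Ω.

Z = 101 - j201.5 Ω = 225.4∠-63.4° Ω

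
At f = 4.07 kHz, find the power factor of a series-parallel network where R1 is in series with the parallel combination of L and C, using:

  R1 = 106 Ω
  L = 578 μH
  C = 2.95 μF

Step 1 — Angular frequency: ω = 2π·f = 2π·4070 = 2.557e+04 rad/s.
Step 2 — Component impedances:
  R1: Z = R = 106 Ω
  L: Z = jωL = j·2.557e+04·0.000578 = 0 + j14.78 Ω
  C: Z = 1/(jωC) = -j/(ω·C) = 0 - j13.26 Ω
Step 3 — Parallel branch: L || C = 1/(1/L + 1/C) = 0 - j128.5 Ω.
Step 4 — Series with R1: Z_total = R1 + (L || C) = 106 - j128.5 Ω = 166.5∠-50.5° Ω.
Step 5 — Power factor: PF = cos(φ) = Re(Z)/|Z| = 106/166.55 = 0.6364.
Step 6 — Type: Im(Z) = -128.5 ⇒ leading (phase φ = -50.5°).

PF = 0.6364 (leading, φ = -50.5°)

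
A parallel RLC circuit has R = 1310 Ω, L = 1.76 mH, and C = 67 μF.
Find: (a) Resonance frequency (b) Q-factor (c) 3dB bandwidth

Step 1 — Resonance: ω₀ = 1/√(LC) = 1/√(0.00176·6.7e-05) = 2912 rad/s.
Step 2 — f₀ = ω₀/(2π) = 463.5 Hz.
Step 3 — Parallel Q: Q = R/(ω₀L) = 1310/(2912·0.00176) = 255.6.
Step 4 — Bandwidth: Δω = ω₀/Q = 11.39 rad/s; BW = Δω/(2π) = 1.813 Hz.

(a) f₀ = 463.5 Hz  (b) Q = 255.6  (c) BW = 1.813 Hz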